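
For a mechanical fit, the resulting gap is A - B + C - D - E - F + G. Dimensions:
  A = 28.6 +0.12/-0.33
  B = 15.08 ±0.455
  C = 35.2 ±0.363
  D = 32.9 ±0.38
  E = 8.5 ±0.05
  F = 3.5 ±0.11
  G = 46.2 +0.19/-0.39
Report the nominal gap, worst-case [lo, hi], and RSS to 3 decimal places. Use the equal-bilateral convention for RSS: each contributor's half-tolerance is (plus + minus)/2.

Stack each dimension's contribution:
  +A: nom +28.600 → Σnom=28.600; wc +0.120/-0.330 → slack +0.120/-0.330; half-tol=0.225, Σhalf²=0.050625
  -B: nom -15.080 → Σnom=13.520; wc +0.455/-0.455 → slack +0.575/-0.785; half-tol=0.455, Σhalf²=0.257650
  +C: nom +35.200 → Σnom=48.720; wc +0.363/-0.363 → slack +0.938/-1.148; half-tol=0.363, Σhalf²=0.389419
  -D: nom -32.900 → Σnom=15.820; wc +0.380/-0.380 → slack +1.318/-1.528; half-tol=0.380, Σhalf²=0.533819
  -E: nom -8.500 → Σnom=7.320; wc +0.050/-0.050 → slack +1.368/-1.578; half-tol=0.050, Σhalf²=0.536319
  -F: nom -3.500 → Σnom=3.820; wc +0.110/-0.110 → slack +1.478/-1.688; half-tol=0.110, Σhalf²=0.548419
  +G: nom +46.200 → Σnom=50.020; wc +0.190/-0.390 → slack +1.668/-2.078; half-tol=0.290, Σhalf²=0.632519
Nominal = 50.020. Worst-case = [50.020 - 2.078, 50.020 + 1.668] = [47.942, 51.688]. RSS = √0.632519 = 0.795.

nominal=50.020 wc=[47.942,51.688] rss=0.795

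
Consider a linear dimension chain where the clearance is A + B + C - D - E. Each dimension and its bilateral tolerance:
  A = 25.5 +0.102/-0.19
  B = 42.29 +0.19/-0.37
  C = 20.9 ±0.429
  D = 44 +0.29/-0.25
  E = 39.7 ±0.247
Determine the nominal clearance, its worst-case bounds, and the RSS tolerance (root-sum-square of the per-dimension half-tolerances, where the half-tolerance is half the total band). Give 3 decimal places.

Stack each dimension's contribution:
  +A: nom +25.500 → Σnom=25.500; wc +0.102/-0.190 → slack +0.102/-0.190; half-tol=0.146, Σhalf²=0.021316
  +B: nom +42.290 → Σnom=67.790; wc +0.190/-0.370 → slack +0.292/-0.560; half-tol=0.280, Σhalf²=0.099716
  +C: nom +20.900 → Σnom=88.690; wc +0.429/-0.429 → slack +0.721/-0.989; half-tol=0.429, Σhalf²=0.283757
  -D: nom -44.000 → Σnom=44.690; wc +0.250/-0.290 → slack +0.971/-1.279; half-tol=0.270, Σhalf²=0.356657
  -E: nom -39.700 → Σnom=4.990; wc +0.247/-0.247 → slack +1.218/-1.526; half-tol=0.247, Σhalf²=0.417666
Nominal = 4.990. Worst-case = [4.990 - 1.526, 4.990 + 1.218] = [3.464, 6.208]. RSS = √0.417666 = 0.646.

nominal=4.990 wc=[3.464,6.208] rss=0.646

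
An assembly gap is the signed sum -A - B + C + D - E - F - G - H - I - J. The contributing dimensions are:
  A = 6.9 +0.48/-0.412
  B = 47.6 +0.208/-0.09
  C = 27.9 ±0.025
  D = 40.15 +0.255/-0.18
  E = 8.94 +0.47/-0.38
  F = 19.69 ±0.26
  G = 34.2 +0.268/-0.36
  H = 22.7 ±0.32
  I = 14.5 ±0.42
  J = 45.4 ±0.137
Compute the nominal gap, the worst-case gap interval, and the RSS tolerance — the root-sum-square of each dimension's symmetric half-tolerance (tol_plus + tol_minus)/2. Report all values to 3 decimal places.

nominal=-131.880 wc=[-134.648,-129.221] rss=0.956

Stack each dimension's contribution:
  -A: nom -6.900 → Σnom=-6.900; wc +0.412/-0.480 → slack +0.412/-0.480; half-tol=0.446, Σhalf²=0.198916
  -B: nom -47.600 → Σnom=-54.500; wc +0.090/-0.208 → slack +0.502/-0.688; half-tol=0.149, Σhalf²=0.221117
  +C: nom +27.900 → Σnom=-26.600; wc +0.025/-0.025 → slack +0.527/-0.713; half-tol=0.025, Σhalf²=0.221742
  +D: nom +40.150 → Σnom=13.550; wc +0.255/-0.180 → slack +0.782/-0.893; half-tol=0.217, Σhalf²=0.269048
  -E: nom -8.940 → Σnom=4.610; wc +0.380/-0.470 → slack +1.162/-1.363; half-tol=0.425, Σhalf²=0.449673
  -F: nom -19.690 → Σnom=-15.080; wc +0.260/-0.260 → slack +1.422/-1.623; half-tol=0.260, Σhalf²=0.517273
  -G: nom -34.200 → Σnom=-49.280; wc +0.360/-0.268 → slack +1.782/-1.891; half-tol=0.314, Σhalf²=0.615869
  -H: nom -22.700 → Σnom=-71.980; wc +0.320/-0.320 → slack +2.102/-2.211; half-tol=0.320, Σhalf²=0.718269
  -I: nom -14.500 → Σnom=-86.480; wc +0.420/-0.420 → slack +2.522/-2.631; half-tol=0.420, Σhalf²=0.894669
  -J: nom -45.400 → Σnom=-131.880; wc +0.137/-0.137 → slack +2.659/-2.768; half-tol=0.137, Σhalf²=0.913438
Nominal = -131.880. Worst-case = [-131.880 - 2.768, -131.880 + 2.659] = [-134.648, -129.221]. RSS = √0.913438 = 0.956.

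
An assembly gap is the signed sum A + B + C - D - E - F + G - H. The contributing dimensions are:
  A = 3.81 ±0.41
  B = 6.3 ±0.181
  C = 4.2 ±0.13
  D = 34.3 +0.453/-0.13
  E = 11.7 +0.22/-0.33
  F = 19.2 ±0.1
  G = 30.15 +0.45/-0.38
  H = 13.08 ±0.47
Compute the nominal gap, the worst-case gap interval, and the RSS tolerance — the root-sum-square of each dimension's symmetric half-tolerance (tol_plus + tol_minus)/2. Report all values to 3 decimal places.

Stack each dimension's contribution:
  +A: nom +3.810 → Σnom=3.810; wc +0.410/-0.410 → slack +0.410/-0.410; half-tol=0.410, Σhalf²=0.168100
  +B: nom +6.300 → Σnom=10.110; wc +0.181/-0.181 → slack +0.591/-0.591; half-tol=0.181, Σhalf²=0.200861
  +C: nom +4.200 → Σnom=14.310; wc +0.130/-0.130 → slack +0.721/-0.721; half-tol=0.130, Σhalf²=0.217761
  -D: nom -34.300 → Σnom=-19.990; wc +0.130/-0.453 → slack +0.851/-1.174; half-tol=0.291, Σhalf²=0.302733
  -E: nom -11.700 → Σnom=-31.690; wc +0.330/-0.220 → slack +1.181/-1.394; half-tol=0.275, Σhalf²=0.378358
  -F: nom -19.200 → Σnom=-50.890; wc +0.100/-0.100 → slack +1.281/-1.494; half-tol=0.100, Σhalf²=0.388358
  +G: nom +30.150 → Σnom=-20.740; wc +0.450/-0.380 → slack +1.731/-1.874; half-tol=0.415, Σhalf²=0.560583
  -H: nom -13.080 → Σnom=-33.820; wc +0.470/-0.470 → slack +2.201/-2.344; half-tol=0.470, Σhalf²=0.781483
Nominal = -33.820. Worst-case = [-33.820 - 2.344, -33.820 + 2.201] = [-36.164, -31.619]. RSS = √0.781483 = 0.884.

nominal=-33.820 wc=[-36.164,-31.619] rss=0.884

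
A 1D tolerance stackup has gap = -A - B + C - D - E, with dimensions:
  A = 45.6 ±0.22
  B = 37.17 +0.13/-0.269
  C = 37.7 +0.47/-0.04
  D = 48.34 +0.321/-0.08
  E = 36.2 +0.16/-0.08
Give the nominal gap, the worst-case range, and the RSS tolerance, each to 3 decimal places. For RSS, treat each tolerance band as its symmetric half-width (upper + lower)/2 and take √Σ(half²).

Stack each dimension's contribution:
  -A: nom -45.600 → Σnom=-45.600; wc +0.220/-0.220 → slack +0.220/-0.220; half-tol=0.220, Σhalf²=0.048400
  -B: nom -37.170 → Σnom=-82.770; wc +0.269/-0.130 → slack +0.489/-0.350; half-tol=0.200, Σhalf²=0.088200
  +C: nom +37.700 → Σnom=-45.070; wc +0.470/-0.040 → slack +0.959/-0.390; half-tol=0.255, Σhalf²=0.153225
  -D: nom -48.340 → Σnom=-93.410; wc +0.080/-0.321 → slack +1.039/-0.711; half-tol=0.201, Σhalf²=0.193426
  -E: nom -36.200 → Σnom=-129.610; wc +0.080/-0.160 → slack +1.119/-0.871; half-tol=0.120, Σhalf²=0.207826
Nominal = -129.610. Worst-case = [-129.610 - 0.871, -129.610 + 1.119] = [-130.481, -128.491]. RSS = √0.207826 = 0.456.

nominal=-129.610 wc=[-130.481,-128.491] rss=0.456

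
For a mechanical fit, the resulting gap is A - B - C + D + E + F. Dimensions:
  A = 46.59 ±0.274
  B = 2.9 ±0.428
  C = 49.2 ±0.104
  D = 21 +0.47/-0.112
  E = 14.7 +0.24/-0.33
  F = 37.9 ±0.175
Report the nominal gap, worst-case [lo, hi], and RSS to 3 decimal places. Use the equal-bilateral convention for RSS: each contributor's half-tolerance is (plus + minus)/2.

nominal=68.090 wc=[66.667,69.781] rss=0.682

Stack each dimension's contribution:
  +A: nom +46.590 → Σnom=46.590; wc +0.274/-0.274 → slack +0.274/-0.274; half-tol=0.274, Σhalf²=0.075076
  -B: nom -2.900 → Σnom=43.690; wc +0.428/-0.428 → slack +0.702/-0.702; half-tol=0.428, Σhalf²=0.258260
  -C: nom -49.200 → Σnom=-5.510; wc +0.104/-0.104 → slack +0.806/-0.806; half-tol=0.104, Σhalf²=0.269076
  +D: nom +21.000 → Σnom=15.490; wc +0.470/-0.112 → slack +1.276/-0.918; half-tol=0.291, Σhalf²=0.353757
  +E: nom +14.700 → Σnom=30.190; wc +0.240/-0.330 → slack +1.516/-1.248; half-tol=0.285, Σhalf²=0.434982
  +F: nom +37.900 → Σnom=68.090; wc +0.175/-0.175 → slack +1.691/-1.423; half-tol=0.175, Σhalf²=0.465607
Nominal = 68.090. Worst-case = [68.090 - 1.423, 68.090 + 1.691] = [66.667, 69.781]. RSS = √0.465607 = 0.682.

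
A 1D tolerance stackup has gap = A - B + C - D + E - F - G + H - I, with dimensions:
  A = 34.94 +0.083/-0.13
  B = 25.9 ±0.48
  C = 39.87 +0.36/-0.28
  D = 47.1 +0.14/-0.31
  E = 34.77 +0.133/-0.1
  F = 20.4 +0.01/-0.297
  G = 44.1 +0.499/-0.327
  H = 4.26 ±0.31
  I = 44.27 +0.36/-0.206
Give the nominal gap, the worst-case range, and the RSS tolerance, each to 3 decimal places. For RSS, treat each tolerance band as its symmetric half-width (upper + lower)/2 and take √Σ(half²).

Stack each dimension's contribution:
  +A: nom +34.940 → Σnom=34.940; wc +0.083/-0.130 → slack +0.083/-0.130; half-tol=0.107, Σhalf²=0.011342
  -B: nom -25.900 → Σnom=9.040; wc +0.480/-0.480 → slack +0.563/-0.610; half-tol=0.480, Σhalf²=0.241742
  +C: nom +39.870 → Σnom=48.910; wc +0.360/-0.280 → slack +0.923/-0.890; half-tol=0.320, Σhalf²=0.344142
  -D: nom -47.100 → Σnom=1.810; wc +0.310/-0.140 → slack +1.233/-1.030; half-tol=0.225, Σhalf²=0.394767
  +E: nom +34.770 → Σnom=36.580; wc +0.133/-0.100 → slack +1.366/-1.130; half-tol=0.117, Σhalf²=0.408340
  -F: nom -20.400 → Σnom=16.180; wc +0.297/-0.010 → slack +1.663/-1.140; half-tol=0.153, Σhalf²=0.431902
  -G: nom -44.100 → Σnom=-27.920; wc +0.327/-0.499 → slack +1.990/-1.639; half-tol=0.413, Σhalf²=0.602471
  +H: nom +4.260 → Σnom=-23.660; wc +0.310/-0.310 → slack +2.300/-1.949; half-tol=0.310, Σhalf²=0.698571
  -I: nom -44.270 → Σnom=-67.930; wc +0.206/-0.360 → slack +2.506/-2.309; half-tol=0.283, Σhalf²=0.778660
Nominal = -67.930. Worst-case = [-67.930 - 2.309, -67.930 + 2.506] = [-70.239, -65.424]. RSS = √0.778660 = 0.882.

nominal=-67.930 wc=[-70.239,-65.424] rss=0.882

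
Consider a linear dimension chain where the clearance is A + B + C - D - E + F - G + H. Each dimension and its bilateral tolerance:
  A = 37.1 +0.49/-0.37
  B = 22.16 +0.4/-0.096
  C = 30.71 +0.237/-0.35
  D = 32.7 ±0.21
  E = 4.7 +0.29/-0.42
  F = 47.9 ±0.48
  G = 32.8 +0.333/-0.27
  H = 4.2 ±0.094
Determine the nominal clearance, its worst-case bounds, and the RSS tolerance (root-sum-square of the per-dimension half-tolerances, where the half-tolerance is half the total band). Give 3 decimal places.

Stack each dimension's contribution:
  +A: nom +37.100 → Σnom=37.100; wc +0.490/-0.370 → slack +0.490/-0.370; half-tol=0.430, Σhalf²=0.184900
  +B: nom +22.160 → Σnom=59.260; wc +0.400/-0.096 → slack +0.890/-0.466; half-tol=0.248, Σhalf²=0.246404
  +C: nom +30.710 → Σnom=89.970; wc +0.237/-0.350 → slack +1.127/-0.816; half-tol=0.293, Σhalf²=0.332546
  -D: nom -32.700 → Σnom=57.270; wc +0.210/-0.210 → slack +1.337/-1.026; half-tol=0.210, Σhalf²=0.376646
  -E: nom -4.700 → Σnom=52.570; wc +0.420/-0.290 → slack +1.757/-1.316; half-tol=0.355, Σhalf²=0.502671
  +F: nom +47.900 → Σnom=100.470; wc +0.480/-0.480 → slack +2.237/-1.796; half-tol=0.480, Σhalf²=0.733071
  -G: nom -32.800 → Σnom=67.670; wc +0.270/-0.333 → slack +2.507/-2.129; half-tol=0.301, Σhalf²=0.823973
  +H: nom +4.200 → Σnom=71.870; wc +0.094/-0.094 → slack +2.601/-2.223; half-tol=0.094, Σhalf²=0.832809
Nominal = 71.870. Worst-case = [71.870 - 2.223, 71.870 + 2.601] = [69.647, 74.471]. RSS = √0.832809 = 0.913.

nominal=71.870 wc=[69.647,74.471] rss=0.913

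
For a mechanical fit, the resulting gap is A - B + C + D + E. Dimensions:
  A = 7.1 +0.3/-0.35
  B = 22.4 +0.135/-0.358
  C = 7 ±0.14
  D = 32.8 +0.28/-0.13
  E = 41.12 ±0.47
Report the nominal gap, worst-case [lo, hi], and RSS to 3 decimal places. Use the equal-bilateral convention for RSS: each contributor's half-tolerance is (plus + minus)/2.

nominal=65.620 wc=[64.395,67.168] rss=0.670

Stack each dimension's contribution:
  +A: nom +7.100 → Σnom=7.100; wc +0.300/-0.350 → slack +0.300/-0.350; half-tol=0.325, Σhalf²=0.105625
  -B: nom -22.400 → Σnom=-15.300; wc +0.358/-0.135 → slack +0.658/-0.485; half-tol=0.246, Σhalf²=0.166387
  +C: nom +7.000 → Σnom=-8.300; wc +0.140/-0.140 → slack +0.798/-0.625; half-tol=0.140, Σhalf²=0.185987
  +D: nom +32.800 → Σnom=24.500; wc +0.280/-0.130 → slack +1.078/-0.755; half-tol=0.205, Σhalf²=0.228012
  +E: nom +41.120 → Σnom=65.620; wc +0.470/-0.470 → slack +1.548/-1.225; half-tol=0.470, Σhalf²=0.448912
Nominal = 65.620. Worst-case = [65.620 - 1.225, 65.620 + 1.548] = [64.395, 67.168]. RSS = √0.448912 = 0.670.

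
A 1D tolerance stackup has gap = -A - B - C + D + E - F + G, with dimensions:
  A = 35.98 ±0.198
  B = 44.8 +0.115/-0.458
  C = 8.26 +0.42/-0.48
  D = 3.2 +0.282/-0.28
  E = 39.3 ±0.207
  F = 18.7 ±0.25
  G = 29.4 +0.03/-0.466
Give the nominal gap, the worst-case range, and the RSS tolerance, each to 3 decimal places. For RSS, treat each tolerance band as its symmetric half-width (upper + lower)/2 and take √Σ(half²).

nominal=-35.840 wc=[-37.776,-33.935] rss=0.755

Stack each dimension's contribution:
  -A: nom -35.980 → Σnom=-35.980; wc +0.198/-0.198 → slack +0.198/-0.198; half-tol=0.198, Σhalf²=0.039204
  -B: nom -44.800 → Σnom=-80.780; wc +0.458/-0.115 → slack +0.656/-0.313; half-tol=0.287, Σhalf²=0.121286
  -C: nom -8.260 → Σnom=-89.040; wc +0.480/-0.420 → slack +1.136/-0.733; half-tol=0.450, Σhalf²=0.323786
  +D: nom +3.200 → Σnom=-85.840; wc +0.282/-0.280 → slack +1.418/-1.013; half-tol=0.281, Σhalf²=0.402747
  +E: nom +39.300 → Σnom=-46.540; wc +0.207/-0.207 → slack +1.625/-1.220; half-tol=0.207, Σhalf²=0.445596
  -F: nom -18.700 → Σnom=-65.240; wc +0.250/-0.250 → slack +1.875/-1.470; half-tol=0.250, Σhalf²=0.508096
  +G: nom +29.400 → Σnom=-35.840; wc +0.030/-0.466 → slack +1.905/-1.936; half-tol=0.248, Σhalf²=0.569600
Nominal = -35.840. Worst-case = [-35.840 - 1.936, -35.840 + 1.905] = [-37.776, -33.935]. RSS = √0.569600 = 0.755.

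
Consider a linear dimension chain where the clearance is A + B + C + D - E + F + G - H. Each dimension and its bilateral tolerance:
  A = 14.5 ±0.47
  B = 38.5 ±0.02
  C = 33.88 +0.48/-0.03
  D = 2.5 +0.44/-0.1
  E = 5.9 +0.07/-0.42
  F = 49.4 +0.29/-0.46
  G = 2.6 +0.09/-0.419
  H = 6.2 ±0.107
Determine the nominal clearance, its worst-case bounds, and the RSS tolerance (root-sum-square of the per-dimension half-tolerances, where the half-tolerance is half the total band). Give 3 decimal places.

nominal=129.280 wc=[127.604,131.597] rss=0.798

Stack each dimension's contribution:
  +A: nom +14.500 → Σnom=14.500; wc +0.470/-0.470 → slack +0.470/-0.470; half-tol=0.470, Σhalf²=0.220900
  +B: nom +38.500 → Σnom=53.000; wc +0.020/-0.020 → slack +0.490/-0.490; half-tol=0.020, Σhalf²=0.221300
  +C: nom +33.880 → Σnom=86.880; wc +0.480/-0.030 → slack +0.970/-0.520; half-tol=0.255, Σhalf²=0.286325
  +D: nom +2.500 → Σnom=89.380; wc +0.440/-0.100 → slack +1.410/-0.620; half-tol=0.270, Σhalf²=0.359225
  -E: nom -5.900 → Σnom=83.480; wc +0.420/-0.070 → slack +1.830/-0.690; half-tol=0.245, Σhalf²=0.419250
  +F: nom +49.400 → Σnom=132.880; wc +0.290/-0.460 → slack +2.120/-1.150; half-tol=0.375, Σhalf²=0.559875
  +G: nom +2.600 → Σnom=135.480; wc +0.090/-0.419 → slack +2.210/-1.569; half-tol=0.255, Σhalf²=0.624645
  -H: nom -6.200 → Σnom=129.280; wc +0.107/-0.107 → slack +2.317/-1.676; half-tol=0.107, Σhalf²=0.636094
Nominal = 129.280. Worst-case = [129.280 - 1.676, 129.280 + 2.317] = [127.604, 131.597]. RSS = √0.636094 = 0.798.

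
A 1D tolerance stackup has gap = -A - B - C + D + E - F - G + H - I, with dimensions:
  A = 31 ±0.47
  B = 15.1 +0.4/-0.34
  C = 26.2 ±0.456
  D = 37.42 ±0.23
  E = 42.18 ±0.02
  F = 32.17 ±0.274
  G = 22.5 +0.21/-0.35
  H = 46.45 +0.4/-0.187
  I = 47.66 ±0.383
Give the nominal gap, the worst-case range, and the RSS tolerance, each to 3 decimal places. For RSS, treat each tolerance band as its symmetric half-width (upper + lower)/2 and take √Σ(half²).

Stack each dimension's contribution:
  -A: nom -31.000 → Σnom=-31.000; wc +0.470/-0.470 → slack +0.470/-0.470; half-tol=0.470, Σhalf²=0.220900
  -B: nom -15.100 → Σnom=-46.100; wc +0.340/-0.400 → slack +0.810/-0.870; half-tol=0.370, Σhalf²=0.357800
  -C: nom -26.200 → Σnom=-72.300; wc +0.456/-0.456 → slack +1.266/-1.326; half-tol=0.456, Σhalf²=0.565736
  +D: nom +37.420 → Σnom=-34.880; wc +0.230/-0.230 → slack +1.496/-1.556; half-tol=0.230, Σhalf²=0.618636
  +E: nom +42.180 → Σnom=7.300; wc +0.020/-0.020 → slack +1.516/-1.576; half-tol=0.020, Σhalf²=0.619036
  -F: nom -32.170 → Σnom=-24.870; wc +0.274/-0.274 → slack +1.790/-1.850; half-tol=0.274, Σhalf²=0.694112
  -G: nom -22.500 → Σnom=-47.370; wc +0.350/-0.210 → slack +2.140/-2.060; half-tol=0.280, Σhalf²=0.772512
  +H: nom +46.450 → Σnom=-0.920; wc +0.400/-0.187 → slack +2.540/-2.247; half-tol=0.293, Σhalf²=0.858654
  -I: nom -47.660 → Σnom=-48.580; wc +0.383/-0.383 → slack +2.923/-2.630; half-tol=0.383, Σhalf²=1.005343
Nominal = -48.580. Worst-case = [-48.580 - 2.630, -48.580 + 2.923] = [-51.210, -45.657]. RSS = √1.005343 = 1.003.

nominal=-48.580 wc=[-51.210,-45.657] rss=1.003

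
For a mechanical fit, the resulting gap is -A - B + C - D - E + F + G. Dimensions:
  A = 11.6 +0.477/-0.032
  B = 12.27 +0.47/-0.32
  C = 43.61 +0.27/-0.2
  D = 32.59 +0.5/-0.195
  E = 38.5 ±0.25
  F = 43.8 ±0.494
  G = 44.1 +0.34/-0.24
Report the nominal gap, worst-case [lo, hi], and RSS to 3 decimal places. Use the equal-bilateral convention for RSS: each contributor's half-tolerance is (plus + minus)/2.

Stack each dimension's contribution:
  -A: nom -11.600 → Σnom=-11.600; wc +0.032/-0.477 → slack +0.032/-0.477; half-tol=0.255, Σhalf²=0.064770
  -B: nom -12.270 → Σnom=-23.870; wc +0.320/-0.470 → slack +0.352/-0.947; half-tol=0.395, Σhalf²=0.220795
  +C: nom +43.610 → Σnom=19.740; wc +0.270/-0.200 → slack +0.622/-1.147; half-tol=0.235, Σhalf²=0.276020
  -D: nom -32.590 → Σnom=-12.850; wc +0.195/-0.500 → slack +0.817/-1.647; half-tol=0.348, Σhalf²=0.396777
  -E: nom -38.500 → Σnom=-51.350; wc +0.250/-0.250 → slack +1.067/-1.897; half-tol=0.250, Σhalf²=0.459277
  +F: nom +43.800 → Σnom=-7.550; wc +0.494/-0.494 → slack +1.561/-2.391; half-tol=0.494, Σhalf²=0.703313
  +G: nom +44.100 → Σnom=36.550; wc +0.340/-0.240 → slack +1.901/-2.631; half-tol=0.290, Σhalf²=0.787413
Nominal = 36.550. Worst-case = [36.550 - 2.631, 36.550 + 1.901] = [33.919, 38.451]. RSS = √0.787413 = 0.887.

nominal=36.550 wc=[33.919,38.451] rss=0.887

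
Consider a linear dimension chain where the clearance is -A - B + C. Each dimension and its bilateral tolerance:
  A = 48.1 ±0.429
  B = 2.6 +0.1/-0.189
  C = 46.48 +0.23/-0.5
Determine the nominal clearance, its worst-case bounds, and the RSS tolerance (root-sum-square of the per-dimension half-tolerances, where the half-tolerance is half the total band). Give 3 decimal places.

Stack each dimension's contribution:
  -A: nom -48.100 → Σnom=-48.100; wc +0.429/-0.429 → slack +0.429/-0.429; half-tol=0.429, Σhalf²=0.184041
  -B: nom -2.600 → Σnom=-50.700; wc +0.189/-0.100 → slack +0.618/-0.529; half-tol=0.145, Σhalf²=0.204921
  +C: nom +46.480 → Σnom=-4.220; wc +0.230/-0.500 → slack +0.848/-1.029; half-tol=0.365, Σhalf²=0.338146
Nominal = -4.220. Worst-case = [-4.220 - 1.029, -4.220 + 0.848] = [-5.249, -3.372]. RSS = √0.338146 = 0.582.

nominal=-4.220 wc=[-5.249,-3.372] rss=0.582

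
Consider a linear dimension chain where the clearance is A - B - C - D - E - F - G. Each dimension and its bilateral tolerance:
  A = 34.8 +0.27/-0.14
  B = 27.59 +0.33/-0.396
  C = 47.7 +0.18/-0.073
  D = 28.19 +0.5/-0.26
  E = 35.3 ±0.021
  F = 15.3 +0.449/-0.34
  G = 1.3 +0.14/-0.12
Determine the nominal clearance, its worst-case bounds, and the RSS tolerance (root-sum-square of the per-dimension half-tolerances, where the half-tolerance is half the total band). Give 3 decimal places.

Stack each dimension's contribution:
  +A: nom +34.800 → Σnom=34.800; wc +0.270/-0.140 → slack +0.270/-0.140; half-tol=0.205, Σhalf²=0.042025
  -B: nom -27.590 → Σnom=7.210; wc +0.396/-0.330 → slack +0.666/-0.470; half-tol=0.363, Σhalf²=0.173794
  -C: nom -47.700 → Σnom=-40.490; wc +0.073/-0.180 → slack +0.739/-0.650; half-tol=0.127, Σhalf²=0.189796
  -D: nom -28.190 → Σnom=-68.680; wc +0.260/-0.500 → slack +0.999/-1.150; half-tol=0.380, Σhalf²=0.334196
  -E: nom -35.300 → Σnom=-103.980; wc +0.021/-0.021 → slack +1.020/-1.171; half-tol=0.021, Σhalf²=0.334637
  -F: nom -15.300 → Σnom=-119.280; wc +0.340/-0.449 → slack +1.360/-1.620; half-tol=0.395, Σhalf²=0.490268
  -G: nom -1.300 → Σnom=-120.580; wc +0.120/-0.140 → slack +1.480/-1.760; half-tol=0.130, Σhalf²=0.507167
Nominal = -120.580. Worst-case = [-120.580 - 1.760, -120.580 + 1.480] = [-122.340, -119.100]. RSS = √0.507167 = 0.712.

nominal=-120.580 wc=[-122.340,-119.100] rss=0.712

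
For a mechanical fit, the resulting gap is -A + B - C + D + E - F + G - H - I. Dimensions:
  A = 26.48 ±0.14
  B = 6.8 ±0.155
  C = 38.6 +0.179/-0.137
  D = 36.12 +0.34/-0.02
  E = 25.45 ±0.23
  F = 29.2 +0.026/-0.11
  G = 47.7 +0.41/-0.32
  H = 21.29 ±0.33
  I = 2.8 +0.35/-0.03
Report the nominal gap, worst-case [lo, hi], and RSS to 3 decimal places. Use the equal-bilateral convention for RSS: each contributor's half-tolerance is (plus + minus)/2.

Stack each dimension's contribution:
  -A: nom -26.480 → Σnom=-26.480; wc +0.140/-0.140 → slack +0.140/-0.140; half-tol=0.140, Σhalf²=0.019600
  +B: nom +6.800 → Σnom=-19.680; wc +0.155/-0.155 → slack +0.295/-0.295; half-tol=0.155, Σhalf²=0.043625
  -C: nom -38.600 → Σnom=-58.280; wc +0.137/-0.179 → slack +0.432/-0.474; half-tol=0.158, Σhalf²=0.068589
  +D: nom +36.120 → Σnom=-22.160; wc +0.340/-0.020 → slack +0.772/-0.494; half-tol=0.180, Σhalf²=0.100989
  +E: nom +25.450 → Σnom=3.290; wc +0.230/-0.230 → slack +1.002/-0.724; half-tol=0.230, Σhalf²=0.153889
  -F: nom -29.200 → Σnom=-25.910; wc +0.110/-0.026 → slack +1.112/-0.750; half-tol=0.068, Σhalf²=0.158513
  +G: nom +47.700 → Σnom=21.790; wc +0.410/-0.320 → slack +1.522/-1.070; half-tol=0.365, Σhalf²=0.291738
  -H: nom -21.290 → Σnom=0.500; wc +0.330/-0.330 → slack +1.852/-1.400; half-tol=0.330, Σhalf²=0.400638
  -I: nom -2.800 → Σnom=-2.300; wc +0.030/-0.350 → slack +1.882/-1.750; half-tol=0.190, Σhalf²=0.436738
Nominal = -2.300. Worst-case = [-2.300 - 1.750, -2.300 + 1.882] = [-4.050, -0.418]. RSS = √0.436738 = 0.661.

nominal=-2.300 wc=[-4.050,-0.418] rss=0.661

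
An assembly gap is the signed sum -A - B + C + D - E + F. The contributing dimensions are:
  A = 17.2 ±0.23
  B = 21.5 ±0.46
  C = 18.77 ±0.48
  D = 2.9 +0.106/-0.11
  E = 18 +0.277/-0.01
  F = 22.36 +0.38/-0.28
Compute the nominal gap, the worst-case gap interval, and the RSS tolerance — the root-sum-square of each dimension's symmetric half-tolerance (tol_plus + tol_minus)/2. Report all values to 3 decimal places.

nominal=-12.670 wc=[-14.507,-11.004] rss=0.798

Stack each dimension's contribution:
  -A: nom -17.200 → Σnom=-17.200; wc +0.230/-0.230 → slack +0.230/-0.230; half-tol=0.230, Σhalf²=0.052900
  -B: nom -21.500 → Σnom=-38.700; wc +0.460/-0.460 → slack +0.690/-0.690; half-tol=0.460, Σhalf²=0.264500
  +C: nom +18.770 → Σnom=-19.930; wc +0.480/-0.480 → slack +1.170/-1.170; half-tol=0.480, Σhalf²=0.494900
  +D: nom +2.900 → Σnom=-17.030; wc +0.106/-0.110 → slack +1.276/-1.280; half-tol=0.108, Σhalf²=0.506564
  -E: nom -18.000 → Σnom=-35.030; wc +0.010/-0.277 → slack +1.286/-1.557; half-tol=0.144, Σhalf²=0.527156
  +F: nom +22.360 → Σnom=-12.670; wc +0.380/-0.280 → slack +1.666/-1.837; half-tol=0.330, Σhalf²=0.636056
Nominal = -12.670. Worst-case = [-12.670 - 1.837, -12.670 + 1.666] = [-14.507, -11.004]. RSS = √0.636056 = 0.798.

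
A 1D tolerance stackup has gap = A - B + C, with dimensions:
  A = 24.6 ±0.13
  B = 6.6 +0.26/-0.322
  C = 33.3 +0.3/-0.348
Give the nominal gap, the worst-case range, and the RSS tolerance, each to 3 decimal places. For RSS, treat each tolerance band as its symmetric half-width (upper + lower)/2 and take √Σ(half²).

nominal=51.300 wc=[50.562,52.052] rss=0.454

Stack each dimension's contribution:
  +A: nom +24.600 → Σnom=24.600; wc +0.130/-0.130 → slack +0.130/-0.130; half-tol=0.130, Σhalf²=0.016900
  -B: nom -6.600 → Σnom=18.000; wc +0.322/-0.260 → slack +0.452/-0.390; half-tol=0.291, Σhalf²=0.101581
  +C: nom +33.300 → Σnom=51.300; wc +0.300/-0.348 → slack +0.752/-0.738; half-tol=0.324, Σhalf²=0.206557
Nominal = 51.300. Worst-case = [51.300 - 0.738, 51.300 + 0.752] = [50.562, 52.052]. RSS = √0.206557 = 0.454.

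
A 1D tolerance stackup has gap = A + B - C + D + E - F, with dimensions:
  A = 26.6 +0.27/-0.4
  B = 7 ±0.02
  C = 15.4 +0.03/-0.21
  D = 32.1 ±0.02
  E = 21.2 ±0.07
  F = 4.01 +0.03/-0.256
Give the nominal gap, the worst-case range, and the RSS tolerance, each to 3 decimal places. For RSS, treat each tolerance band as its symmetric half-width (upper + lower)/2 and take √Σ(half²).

Stack each dimension's contribution:
  +A: nom +26.600 → Σnom=26.600; wc +0.270/-0.400 → slack +0.270/-0.400; half-tol=0.335, Σhalf²=0.112225
  +B: nom +7.000 → Σnom=33.600; wc +0.020/-0.020 → slack +0.290/-0.420; half-tol=0.020, Σhalf²=0.112625
  -C: nom -15.400 → Σnom=18.200; wc +0.210/-0.030 → slack +0.500/-0.450; half-tol=0.120, Σhalf²=0.127025
  +D: nom +32.100 → Σnom=50.300; wc +0.020/-0.020 → slack +0.520/-0.470; half-tol=0.020, Σhalf²=0.127425
  +E: nom +21.200 → Σnom=71.500; wc +0.070/-0.070 → slack +0.590/-0.540; half-tol=0.070, Σhalf²=0.132325
  -F: nom -4.010 → Σnom=67.490; wc +0.256/-0.030 → slack +0.846/-0.570; half-tol=0.143, Σhalf²=0.152774
Nominal = 67.490. Worst-case = [67.490 - 0.570, 67.490 + 0.846] = [66.920, 68.336]. RSS = √0.152774 = 0.391.

nominal=67.490 wc=[66.920,68.336] rss=0.391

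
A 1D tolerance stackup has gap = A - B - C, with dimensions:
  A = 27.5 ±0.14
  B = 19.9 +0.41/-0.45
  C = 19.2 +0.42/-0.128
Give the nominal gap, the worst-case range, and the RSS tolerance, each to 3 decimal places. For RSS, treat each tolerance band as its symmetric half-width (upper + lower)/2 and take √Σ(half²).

Stack each dimension's contribution:
  +A: nom +27.500 → Σnom=27.500; wc +0.140/-0.140 → slack +0.140/-0.140; half-tol=0.140, Σhalf²=0.019600
  -B: nom -19.900 → Σnom=7.600; wc +0.450/-0.410 → slack +0.590/-0.550; half-tol=0.430, Σhalf²=0.204500
  -C: nom -19.200 → Σnom=-11.600; wc +0.128/-0.420 → slack +0.718/-0.970; half-tol=0.274, Σhalf²=0.279576
Nominal = -11.600. Worst-case = [-11.600 - 0.970, -11.600 + 0.718] = [-12.570, -10.882]. RSS = √0.279576 = 0.529.

nominal=-11.600 wc=[-12.570,-10.882] rss=0.529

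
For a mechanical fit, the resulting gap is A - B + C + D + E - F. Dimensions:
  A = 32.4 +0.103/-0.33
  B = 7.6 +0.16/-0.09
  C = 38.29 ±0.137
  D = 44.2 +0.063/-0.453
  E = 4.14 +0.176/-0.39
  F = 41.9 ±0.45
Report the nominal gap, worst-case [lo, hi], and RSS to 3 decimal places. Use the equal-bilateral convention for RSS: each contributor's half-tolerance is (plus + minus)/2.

nominal=69.530 wc=[67.610,70.549] rss=0.656

Stack each dimension's contribution:
  +A: nom +32.400 → Σnom=32.400; wc +0.103/-0.330 → slack +0.103/-0.330; half-tol=0.216, Σhalf²=0.046872
  -B: nom -7.600 → Σnom=24.800; wc +0.090/-0.160 → slack +0.193/-0.490; half-tol=0.125, Σhalf²=0.062497
  +C: nom +38.290 → Σnom=63.090; wc +0.137/-0.137 → slack +0.330/-0.627; half-tol=0.137, Σhalf²=0.081266
  +D: nom +44.200 → Σnom=107.290; wc +0.063/-0.453 → slack +0.393/-1.080; half-tol=0.258, Σhalf²=0.147830
  +E: nom +4.140 → Σnom=111.430; wc +0.176/-0.390 → slack +0.569/-1.470; half-tol=0.283, Σhalf²=0.227919
  -F: nom -41.900 → Σnom=69.530; wc +0.450/-0.450 → slack +1.019/-1.920; half-tol=0.450, Σhalf²=0.430419
Nominal = 69.530. Worst-case = [69.530 - 1.920, 69.530 + 1.019] = [67.610, 70.549]. RSS = √0.430419 = 0.656.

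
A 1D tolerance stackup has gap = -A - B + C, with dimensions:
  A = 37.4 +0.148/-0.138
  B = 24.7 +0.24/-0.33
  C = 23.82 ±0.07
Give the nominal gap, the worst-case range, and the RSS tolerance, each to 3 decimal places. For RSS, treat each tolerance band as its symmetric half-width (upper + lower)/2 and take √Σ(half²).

Stack each dimension's contribution:
  -A: nom -37.400 → Σnom=-37.400; wc +0.138/-0.148 → slack +0.138/-0.148; half-tol=0.143, Σhalf²=0.020449
  -B: nom -24.700 → Σnom=-62.100; wc +0.330/-0.240 → slack +0.468/-0.388; half-tol=0.285, Σhalf²=0.101674
  +C: nom +23.820 → Σnom=-38.280; wc +0.070/-0.070 → slack +0.538/-0.458; half-tol=0.070, Σhalf²=0.106574
Nominal = -38.280. Worst-case = [-38.280 - 0.458, -38.280 + 0.538] = [-38.738, -37.742]. RSS = √0.106574 = 0.326.

nominal=-38.280 wc=[-38.738,-37.742] rss=0.326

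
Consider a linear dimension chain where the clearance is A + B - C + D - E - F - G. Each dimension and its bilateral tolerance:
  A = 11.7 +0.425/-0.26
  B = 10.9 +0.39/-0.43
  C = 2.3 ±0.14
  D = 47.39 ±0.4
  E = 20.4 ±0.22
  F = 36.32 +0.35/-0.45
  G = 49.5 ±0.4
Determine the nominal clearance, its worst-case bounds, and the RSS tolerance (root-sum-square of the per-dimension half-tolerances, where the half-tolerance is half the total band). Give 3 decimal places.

Stack each dimension's contribution:
  +A: nom +11.700 → Σnom=11.700; wc +0.425/-0.260 → slack +0.425/-0.260; half-tol=0.343, Σhalf²=0.117306
  +B: nom +10.900 → Σnom=22.600; wc +0.390/-0.430 → slack +0.815/-0.690; half-tol=0.410, Σhalf²=0.285406
  -C: nom -2.300 → Σnom=20.300; wc +0.140/-0.140 → slack +0.955/-0.830; half-tol=0.140, Σhalf²=0.305006
  +D: nom +47.390 → Σnom=67.690; wc +0.400/-0.400 → slack +1.355/-1.230; half-tol=0.400, Σhalf²=0.465006
  -E: nom -20.400 → Σnom=47.290; wc +0.220/-0.220 → slack +1.575/-1.450; half-tol=0.220, Σhalf²=0.513406
  -F: nom -36.320 → Σnom=10.970; wc +0.450/-0.350 → slack +2.025/-1.800; half-tol=0.400, Σhalf²=0.673406
  -G: nom -49.500 → Σnom=-38.530; wc +0.400/-0.400 → slack +2.425/-2.200; half-tol=0.400, Σhalf²=0.833406
Nominal = -38.530. Worst-case = [-38.530 - 2.200, -38.530 + 2.425] = [-40.730, -36.105]. RSS = √0.833406 = 0.913.

nominal=-38.530 wc=[-40.730,-36.105] rss=0.913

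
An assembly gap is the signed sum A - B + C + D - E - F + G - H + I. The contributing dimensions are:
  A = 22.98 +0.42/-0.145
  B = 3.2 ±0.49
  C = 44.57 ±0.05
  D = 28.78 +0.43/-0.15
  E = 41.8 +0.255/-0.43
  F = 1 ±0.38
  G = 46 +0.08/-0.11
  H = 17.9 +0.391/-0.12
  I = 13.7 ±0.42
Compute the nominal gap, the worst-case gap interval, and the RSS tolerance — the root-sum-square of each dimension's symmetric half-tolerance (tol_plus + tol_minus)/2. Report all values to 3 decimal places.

nominal=92.130 wc=[89.739,94.950] rss=0.959

Stack each dimension's contribution:
  +A: nom +22.980 → Σnom=22.980; wc +0.420/-0.145 → slack +0.420/-0.145; half-tol=0.282, Σhalf²=0.079806
  -B: nom -3.200 → Σnom=19.780; wc +0.490/-0.490 → slack +0.910/-0.635; half-tol=0.490, Σhalf²=0.319906
  +C: nom +44.570 → Σnom=64.350; wc +0.050/-0.050 → slack +0.960/-0.685; half-tol=0.050, Σhalf²=0.322406
  +D: nom +28.780 → Σnom=93.130; wc +0.430/-0.150 → slack +1.390/-0.835; half-tol=0.290, Σhalf²=0.406506
  -E: nom -41.800 → Σnom=51.330; wc +0.430/-0.255 → slack +1.820/-1.090; half-tol=0.343, Σhalf²=0.523813
  -F: nom -1.000 → Σnom=50.330; wc +0.380/-0.380 → slack +2.200/-1.470; half-tol=0.380, Σhalf²=0.668212
  +G: nom +46.000 → Σnom=96.330; wc +0.080/-0.110 → slack +2.280/-1.580; half-tol=0.095, Σhalf²=0.677237
  -H: nom -17.900 → Σnom=78.430; wc +0.120/-0.391 → slack +2.400/-1.971; half-tol=0.256, Σhalf²=0.742518
  +I: nom +13.700 → Σnom=92.130; wc +0.420/-0.420 → slack +2.820/-2.391; half-tol=0.420, Σhalf²=0.918918
Nominal = 92.130. Worst-case = [92.130 - 2.391, 92.130 + 2.820] = [89.739, 94.950]. RSS = √0.918918 = 0.959.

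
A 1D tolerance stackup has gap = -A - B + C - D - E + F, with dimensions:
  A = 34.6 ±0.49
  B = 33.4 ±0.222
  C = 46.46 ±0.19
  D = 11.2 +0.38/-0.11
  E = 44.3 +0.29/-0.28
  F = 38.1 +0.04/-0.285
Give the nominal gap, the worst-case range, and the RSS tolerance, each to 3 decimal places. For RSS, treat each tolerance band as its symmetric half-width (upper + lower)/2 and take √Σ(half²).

Stack each dimension's contribution:
  -A: nom -34.600 → Σnom=-34.600; wc +0.490/-0.490 → slack +0.490/-0.490; half-tol=0.490, Σhalf²=0.240100
  -B: nom -33.400 → Σnom=-68.000; wc +0.222/-0.222 → slack +0.712/-0.712; half-tol=0.222, Σhalf²=0.289384
  +C: nom +46.460 → Σnom=-21.540; wc +0.190/-0.190 → slack +0.902/-0.902; half-tol=0.190, Σhalf²=0.325484
  -D: nom -11.200 → Σnom=-32.740; wc +0.110/-0.380 → slack +1.012/-1.282; half-tol=0.245, Σhalf²=0.385509
  -E: nom -44.300 → Σnom=-77.040; wc +0.280/-0.290 → slack +1.292/-1.572; half-tol=0.285, Σhalf²=0.466734
  +F: nom +38.100 → Σnom=-38.940; wc +0.040/-0.285 → slack +1.332/-1.857; half-tol=0.162, Σhalf²=0.493140
Nominal = -38.940. Worst-case = [-38.940 - 1.857, -38.940 + 1.332] = [-40.797, -37.608]. RSS = √0.493140 = 0.702.

nominal=-38.940 wc=[-40.797,-37.608] rss=0.702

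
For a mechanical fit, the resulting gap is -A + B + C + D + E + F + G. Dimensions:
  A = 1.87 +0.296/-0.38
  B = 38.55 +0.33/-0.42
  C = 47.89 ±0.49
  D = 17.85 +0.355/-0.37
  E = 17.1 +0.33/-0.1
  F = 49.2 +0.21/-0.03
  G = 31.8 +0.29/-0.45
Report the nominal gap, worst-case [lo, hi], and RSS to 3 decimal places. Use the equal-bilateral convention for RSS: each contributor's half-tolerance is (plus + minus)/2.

nominal=200.520 wc=[198.364,202.905] rss=0.908

Stack each dimension's contribution:
  -A: nom -1.870 → Σnom=-1.870; wc +0.380/-0.296 → slack +0.380/-0.296; half-tol=0.338, Σhalf²=0.114244
  +B: nom +38.550 → Σnom=36.680; wc +0.330/-0.420 → slack +0.710/-0.716; half-tol=0.375, Σhalf²=0.254869
  +C: nom +47.890 → Σnom=84.570; wc +0.490/-0.490 → slack +1.200/-1.206; half-tol=0.490, Σhalf²=0.494969
  +D: nom +17.850 → Σnom=102.420; wc +0.355/-0.370 → slack +1.555/-1.576; half-tol=0.362, Σhalf²=0.626375
  +E: nom +17.100 → Σnom=119.520; wc +0.330/-0.100 → slack +1.885/-1.676; half-tol=0.215, Σhalf²=0.672600
  +F: nom +49.200 → Σnom=168.720; wc +0.210/-0.030 → slack +2.095/-1.706; half-tol=0.120, Σhalf²=0.687000
  +G: nom +31.800 → Σnom=200.520; wc +0.290/-0.450 → slack +2.385/-2.156; half-tol=0.370, Σhalf²=0.823900
Nominal = 200.520. Worst-case = [200.520 - 2.156, 200.520 + 2.385] = [198.364, 202.905]. RSS = √0.823900 = 0.908.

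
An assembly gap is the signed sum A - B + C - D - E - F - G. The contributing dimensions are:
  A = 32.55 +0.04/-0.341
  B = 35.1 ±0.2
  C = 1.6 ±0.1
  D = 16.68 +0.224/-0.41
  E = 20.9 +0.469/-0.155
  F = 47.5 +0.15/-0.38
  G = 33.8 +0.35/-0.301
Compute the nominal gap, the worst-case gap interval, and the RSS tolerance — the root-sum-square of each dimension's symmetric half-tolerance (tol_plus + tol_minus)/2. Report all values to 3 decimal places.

Stack each dimension's contribution:
  +A: nom +32.550 → Σnom=32.550; wc +0.040/-0.341 → slack +0.040/-0.341; half-tol=0.191, Σhalf²=0.036290
  -B: nom -35.100 → Σnom=-2.550; wc +0.200/-0.200 → slack +0.240/-0.541; half-tol=0.200, Σhalf²=0.076290
  +C: nom +1.600 → Σnom=-0.950; wc +0.100/-0.100 → slack +0.340/-0.641; half-tol=0.100, Σhalf²=0.086290
  -D: nom -16.680 → Σnom=-17.630; wc +0.410/-0.224 → slack +0.750/-0.865; half-tol=0.317, Σhalf²=0.186779
  -E: nom -20.900 → Σnom=-38.530; wc +0.155/-0.469 → slack +0.905/-1.334; half-tol=0.312, Σhalf²=0.284123
  -F: nom -47.500 → Σnom=-86.030; wc +0.380/-0.150 → slack +1.285/-1.484; half-tol=0.265, Σhalf²=0.354348
  -G: nom -33.800 → Σnom=-119.830; wc +0.301/-0.350 → slack +1.586/-1.834; half-tol=0.326, Σhalf²=0.460299
Nominal = -119.830. Worst-case = [-119.830 - 1.834, -119.830 + 1.586] = [-121.664, -118.244]. RSS = √0.460299 = 0.678.

nominal=-119.830 wc=[-121.664,-118.244] rss=0.678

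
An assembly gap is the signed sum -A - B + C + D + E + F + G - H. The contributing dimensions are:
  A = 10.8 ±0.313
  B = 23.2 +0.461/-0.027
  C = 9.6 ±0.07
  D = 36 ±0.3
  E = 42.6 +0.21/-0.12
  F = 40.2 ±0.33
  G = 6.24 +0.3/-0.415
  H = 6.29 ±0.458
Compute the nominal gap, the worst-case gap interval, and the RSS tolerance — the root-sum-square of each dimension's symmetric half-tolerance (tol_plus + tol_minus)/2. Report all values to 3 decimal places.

Stack each dimension's contribution:
  -A: nom -10.800 → Σnom=-10.800; wc +0.313/-0.313 → slack +0.313/-0.313; half-tol=0.313, Σhalf²=0.097969
  -B: nom -23.200 → Σnom=-34.000; wc +0.027/-0.461 → slack +0.340/-0.774; half-tol=0.244, Σhalf²=0.157505
  +C: nom +9.600 → Σnom=-24.400; wc +0.070/-0.070 → slack +0.410/-0.844; half-tol=0.070, Σhalf²=0.162405
  +D: nom +36.000 → Σnom=11.600; wc +0.300/-0.300 → slack +0.710/-1.144; half-tol=0.300, Σhalf²=0.252405
  +E: nom +42.600 → Σnom=54.200; wc +0.210/-0.120 → slack +0.920/-1.264; half-tol=0.165, Σhalf²=0.279630
  +F: nom +40.200 → Σnom=94.400; wc +0.330/-0.330 → slack +1.250/-1.594; half-tol=0.330, Σhalf²=0.388530
  +G: nom +6.240 → Σnom=100.640; wc +0.300/-0.415 → slack +1.550/-2.009; half-tol=0.357, Σhalf²=0.516336
  -H: nom -6.290 → Σnom=94.350; wc +0.458/-0.458 → slack +2.008/-2.467; half-tol=0.458, Σhalf²=0.726100
Nominal = 94.350. Worst-case = [94.350 - 2.467, 94.350 + 2.008] = [91.883, 96.358]. RSS = √0.726100 = 0.852.

nominal=94.350 wc=[91.883,96.358] rss=0.852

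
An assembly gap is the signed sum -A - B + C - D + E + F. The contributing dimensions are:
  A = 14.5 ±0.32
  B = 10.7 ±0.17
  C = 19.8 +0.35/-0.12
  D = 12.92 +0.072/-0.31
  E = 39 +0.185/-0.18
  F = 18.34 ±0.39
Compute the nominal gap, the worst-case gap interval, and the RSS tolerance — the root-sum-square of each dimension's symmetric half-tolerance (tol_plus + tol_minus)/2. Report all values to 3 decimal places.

Stack each dimension's contribution:
  -A: nom -14.500 → Σnom=-14.500; wc +0.320/-0.320 → slack +0.320/-0.320; half-tol=0.320, Σhalf²=0.102400
  -B: nom -10.700 → Σnom=-25.200; wc +0.170/-0.170 → slack +0.490/-0.490; half-tol=0.170, Σhalf²=0.131300
  +C: nom +19.800 → Σnom=-5.400; wc +0.350/-0.120 → slack +0.840/-0.610; half-tol=0.235, Σhalf²=0.186525
  -D: nom -12.920 → Σnom=-18.320; wc +0.310/-0.072 → slack +1.150/-0.682; half-tol=0.191, Σhalf²=0.223006
  +E: nom +39.000 → Σnom=20.680; wc +0.185/-0.180 → slack +1.335/-0.862; half-tol=0.182, Σhalf²=0.256312
  +F: nom +18.340 → Σnom=39.020; wc +0.390/-0.390 → slack +1.725/-1.252; half-tol=0.390, Σhalf²=0.408412
Nominal = 39.020. Worst-case = [39.020 - 1.252, 39.020 + 1.725] = [37.768, 40.745]. RSS = √0.408412 = 0.639.

nominal=39.020 wc=[37.768,40.745] rss=0.639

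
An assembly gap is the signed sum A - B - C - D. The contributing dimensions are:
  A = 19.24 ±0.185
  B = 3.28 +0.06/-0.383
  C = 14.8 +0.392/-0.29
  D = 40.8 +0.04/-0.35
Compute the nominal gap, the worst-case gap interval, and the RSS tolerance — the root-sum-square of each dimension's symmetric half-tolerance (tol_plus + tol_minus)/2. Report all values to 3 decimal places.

Stack each dimension's contribution:
  +A: nom +19.240 → Σnom=19.240; wc +0.185/-0.185 → slack +0.185/-0.185; half-tol=0.185, Σhalf²=0.034225
  -B: nom -3.280 → Σnom=15.960; wc +0.383/-0.060 → slack +0.568/-0.245; half-tol=0.222, Σhalf²=0.083287
  -C: nom -14.800 → Σnom=1.160; wc +0.290/-0.392 → slack +0.858/-0.637; half-tol=0.341, Σhalf²=0.199568
  -D: nom -40.800 → Σnom=-39.640; wc +0.350/-0.040 → slack +1.208/-0.677; half-tol=0.195, Σhalf²=0.237593
Nominal = -39.640. Worst-case = [-39.640 - 0.677, -39.640 + 1.208] = [-40.317, -38.432]. RSS = √0.237593 = 0.487.

nominal=-39.640 wc=[-40.317,-38.432] rss=0.487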